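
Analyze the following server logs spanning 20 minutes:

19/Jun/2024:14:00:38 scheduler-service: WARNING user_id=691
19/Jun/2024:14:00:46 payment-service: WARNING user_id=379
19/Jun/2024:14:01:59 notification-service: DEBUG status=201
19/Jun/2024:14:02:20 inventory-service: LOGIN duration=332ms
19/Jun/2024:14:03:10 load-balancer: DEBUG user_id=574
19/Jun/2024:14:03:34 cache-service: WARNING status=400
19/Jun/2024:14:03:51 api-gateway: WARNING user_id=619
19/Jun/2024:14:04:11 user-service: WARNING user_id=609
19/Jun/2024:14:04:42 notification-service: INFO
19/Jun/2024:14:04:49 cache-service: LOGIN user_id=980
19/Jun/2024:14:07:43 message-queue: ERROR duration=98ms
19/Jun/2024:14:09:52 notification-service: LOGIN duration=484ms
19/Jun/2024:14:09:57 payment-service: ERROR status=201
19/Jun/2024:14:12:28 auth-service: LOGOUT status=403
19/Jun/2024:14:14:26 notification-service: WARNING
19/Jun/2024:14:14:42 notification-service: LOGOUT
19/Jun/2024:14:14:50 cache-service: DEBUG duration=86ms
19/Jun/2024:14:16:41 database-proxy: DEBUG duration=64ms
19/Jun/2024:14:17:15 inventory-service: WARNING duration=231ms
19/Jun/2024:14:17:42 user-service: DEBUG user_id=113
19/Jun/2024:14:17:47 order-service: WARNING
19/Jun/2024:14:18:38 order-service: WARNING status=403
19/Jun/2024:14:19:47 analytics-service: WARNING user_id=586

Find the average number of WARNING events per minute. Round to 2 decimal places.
0.5

To calculate the rate:

1. Count total WARNING events: 10
2. Total time period: 20 minutes
3. Rate = 10 / 20 = 0.5 events per minute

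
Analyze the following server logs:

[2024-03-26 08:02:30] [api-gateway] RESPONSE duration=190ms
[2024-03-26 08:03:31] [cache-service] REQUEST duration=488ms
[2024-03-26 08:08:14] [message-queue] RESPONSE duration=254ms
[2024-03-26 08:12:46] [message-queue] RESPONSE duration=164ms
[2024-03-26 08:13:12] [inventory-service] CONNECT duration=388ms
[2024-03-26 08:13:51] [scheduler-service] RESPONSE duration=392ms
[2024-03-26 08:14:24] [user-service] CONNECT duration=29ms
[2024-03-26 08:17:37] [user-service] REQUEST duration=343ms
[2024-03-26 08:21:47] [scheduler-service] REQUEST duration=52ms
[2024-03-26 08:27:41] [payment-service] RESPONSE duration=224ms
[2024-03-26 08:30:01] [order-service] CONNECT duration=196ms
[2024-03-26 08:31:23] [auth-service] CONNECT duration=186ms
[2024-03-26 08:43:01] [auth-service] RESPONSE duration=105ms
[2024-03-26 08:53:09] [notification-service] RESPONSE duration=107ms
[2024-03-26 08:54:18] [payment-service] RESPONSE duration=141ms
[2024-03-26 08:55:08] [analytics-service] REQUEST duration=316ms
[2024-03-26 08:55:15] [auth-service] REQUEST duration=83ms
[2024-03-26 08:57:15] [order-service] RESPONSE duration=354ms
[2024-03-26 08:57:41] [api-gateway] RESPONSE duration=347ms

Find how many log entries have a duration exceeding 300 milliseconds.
7

To count timeouts:

1. Threshold: 300ms
2. Extract duration from each log entry
3. Count entries where duration > 300
4. Timeout count: 7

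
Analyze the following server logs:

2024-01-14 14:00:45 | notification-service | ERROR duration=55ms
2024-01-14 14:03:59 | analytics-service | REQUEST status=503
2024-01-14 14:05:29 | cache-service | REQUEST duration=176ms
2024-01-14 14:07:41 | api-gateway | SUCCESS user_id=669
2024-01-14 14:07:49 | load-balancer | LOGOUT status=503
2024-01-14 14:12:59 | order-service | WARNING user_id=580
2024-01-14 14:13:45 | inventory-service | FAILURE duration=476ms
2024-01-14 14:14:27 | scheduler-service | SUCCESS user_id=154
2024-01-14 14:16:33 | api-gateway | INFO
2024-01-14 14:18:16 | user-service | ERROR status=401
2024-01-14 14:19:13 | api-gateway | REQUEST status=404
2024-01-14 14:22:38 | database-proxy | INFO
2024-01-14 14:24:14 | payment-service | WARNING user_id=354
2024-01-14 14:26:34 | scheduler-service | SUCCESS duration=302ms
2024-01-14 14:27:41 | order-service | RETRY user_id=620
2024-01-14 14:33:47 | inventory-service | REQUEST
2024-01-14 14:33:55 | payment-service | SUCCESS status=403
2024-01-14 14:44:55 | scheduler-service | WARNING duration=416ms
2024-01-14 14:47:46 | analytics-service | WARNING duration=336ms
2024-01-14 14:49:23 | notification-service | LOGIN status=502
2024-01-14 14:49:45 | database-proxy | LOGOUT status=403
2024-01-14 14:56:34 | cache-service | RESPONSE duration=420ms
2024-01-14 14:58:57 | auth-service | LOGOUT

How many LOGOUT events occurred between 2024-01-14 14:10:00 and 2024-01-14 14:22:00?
0

To count events in the time window:

1. Window boundaries: 2024-01-14 14:10:00 to 2024-01-14 14:22:00
2. Filter for LOGOUT events within this window
3. Count matching events: 0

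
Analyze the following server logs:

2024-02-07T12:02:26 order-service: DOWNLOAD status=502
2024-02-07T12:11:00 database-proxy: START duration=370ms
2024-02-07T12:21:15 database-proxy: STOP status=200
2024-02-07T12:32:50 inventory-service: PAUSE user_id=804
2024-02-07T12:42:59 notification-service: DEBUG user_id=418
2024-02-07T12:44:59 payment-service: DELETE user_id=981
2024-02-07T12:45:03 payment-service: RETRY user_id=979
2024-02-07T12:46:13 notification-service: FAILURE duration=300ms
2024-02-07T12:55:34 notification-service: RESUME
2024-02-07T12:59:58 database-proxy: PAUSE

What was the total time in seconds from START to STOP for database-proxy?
615

To calculate state duration:

1. Find START event for database-proxy: 2024-02-07T12:11:00
2. Find STOP event for database-proxy: 2024-02-07T12:21:15
3. Calculate duration: 2024-02-07T12:21:15 - 2024-02-07T12:11:00 = 615 seconds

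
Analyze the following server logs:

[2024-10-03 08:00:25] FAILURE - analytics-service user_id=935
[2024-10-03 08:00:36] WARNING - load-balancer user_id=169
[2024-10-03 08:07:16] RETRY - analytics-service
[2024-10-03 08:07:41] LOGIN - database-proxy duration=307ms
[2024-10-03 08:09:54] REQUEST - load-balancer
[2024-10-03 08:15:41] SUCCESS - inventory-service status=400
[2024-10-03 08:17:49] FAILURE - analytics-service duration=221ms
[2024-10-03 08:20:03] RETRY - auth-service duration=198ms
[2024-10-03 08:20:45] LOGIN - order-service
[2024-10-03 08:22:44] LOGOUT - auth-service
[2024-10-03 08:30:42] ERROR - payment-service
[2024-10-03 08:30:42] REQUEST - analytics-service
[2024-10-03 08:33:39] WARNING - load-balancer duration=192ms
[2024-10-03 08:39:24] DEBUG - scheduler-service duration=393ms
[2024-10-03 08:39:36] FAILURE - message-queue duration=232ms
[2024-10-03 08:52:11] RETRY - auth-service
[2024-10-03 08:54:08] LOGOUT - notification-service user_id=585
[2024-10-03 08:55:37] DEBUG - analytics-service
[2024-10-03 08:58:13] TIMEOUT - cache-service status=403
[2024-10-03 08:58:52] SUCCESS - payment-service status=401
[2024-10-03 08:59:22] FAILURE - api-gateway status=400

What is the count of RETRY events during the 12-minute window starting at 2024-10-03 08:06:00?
1

To count events in the time window:

1. Window boundaries: 2024-10-03 08:06:00 to 2024-10-03 08:18:00
2. Filter for RETRY events within this window
3. Count matching events: 1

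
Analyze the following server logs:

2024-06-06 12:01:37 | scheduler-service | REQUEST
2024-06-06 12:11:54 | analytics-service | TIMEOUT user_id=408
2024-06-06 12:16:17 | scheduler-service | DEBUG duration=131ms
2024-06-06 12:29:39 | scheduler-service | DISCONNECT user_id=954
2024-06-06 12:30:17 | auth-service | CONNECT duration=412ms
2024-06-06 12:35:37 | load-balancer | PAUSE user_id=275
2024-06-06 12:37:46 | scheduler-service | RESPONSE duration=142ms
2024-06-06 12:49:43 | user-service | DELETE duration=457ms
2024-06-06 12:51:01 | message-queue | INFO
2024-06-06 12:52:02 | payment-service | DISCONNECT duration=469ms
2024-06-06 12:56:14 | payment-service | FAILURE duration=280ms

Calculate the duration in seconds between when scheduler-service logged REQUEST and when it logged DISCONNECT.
1682

To find the time between events:

1. Locate the first REQUEST event for scheduler-service: 2024-06-06 12:01:37
2. Locate the first DISCONNECT event for scheduler-service: 2024-06-06 12:29:39
3. Calculate the difference: 2024-06-06 12:29:39 - 2024-06-06 12:01:37 = 1682 seconds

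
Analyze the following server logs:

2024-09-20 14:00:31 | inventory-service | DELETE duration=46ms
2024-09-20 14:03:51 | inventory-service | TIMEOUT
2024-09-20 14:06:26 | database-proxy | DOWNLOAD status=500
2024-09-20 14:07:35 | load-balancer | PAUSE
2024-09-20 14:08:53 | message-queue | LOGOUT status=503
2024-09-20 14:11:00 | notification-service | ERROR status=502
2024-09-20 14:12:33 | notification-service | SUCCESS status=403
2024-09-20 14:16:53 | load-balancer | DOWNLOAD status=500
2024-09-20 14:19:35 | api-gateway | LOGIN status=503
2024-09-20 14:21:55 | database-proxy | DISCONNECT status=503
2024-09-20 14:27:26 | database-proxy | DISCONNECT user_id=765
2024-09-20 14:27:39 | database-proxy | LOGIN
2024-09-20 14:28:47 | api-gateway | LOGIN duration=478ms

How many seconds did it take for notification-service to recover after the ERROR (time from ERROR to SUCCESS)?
93

To calculate recovery time:

1. Find ERROR event for notification-service: 2024-09-20 14:11:00
2. Find next SUCCESS event for notification-service: 2024-09-20 14:12:33
3. Recovery time: 2024-09-20 14:12:33 - 2024-09-20 14:11:00 = 93 seconds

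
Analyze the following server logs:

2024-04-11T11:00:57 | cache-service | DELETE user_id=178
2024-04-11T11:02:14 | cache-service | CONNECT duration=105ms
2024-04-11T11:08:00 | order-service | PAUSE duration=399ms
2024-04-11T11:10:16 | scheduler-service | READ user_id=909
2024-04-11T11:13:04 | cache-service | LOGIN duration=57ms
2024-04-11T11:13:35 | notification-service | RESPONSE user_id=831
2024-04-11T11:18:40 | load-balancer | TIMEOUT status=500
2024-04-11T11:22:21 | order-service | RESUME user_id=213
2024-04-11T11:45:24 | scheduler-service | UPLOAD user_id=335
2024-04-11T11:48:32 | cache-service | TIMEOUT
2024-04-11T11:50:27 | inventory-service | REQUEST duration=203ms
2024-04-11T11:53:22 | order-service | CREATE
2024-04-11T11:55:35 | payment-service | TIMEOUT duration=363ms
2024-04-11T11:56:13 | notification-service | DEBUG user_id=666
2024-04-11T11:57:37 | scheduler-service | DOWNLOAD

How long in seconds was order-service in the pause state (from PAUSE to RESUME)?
861

To calculate state duration:

1. Find PAUSE event for order-service: 2024-04-11T11:08:00
2. Find RESUME event for order-service: 2024-04-11T11:22:21
3. Calculate duration: 2024-04-11T11:22:21 - 2024-04-11T11:08:00 = 861 seconds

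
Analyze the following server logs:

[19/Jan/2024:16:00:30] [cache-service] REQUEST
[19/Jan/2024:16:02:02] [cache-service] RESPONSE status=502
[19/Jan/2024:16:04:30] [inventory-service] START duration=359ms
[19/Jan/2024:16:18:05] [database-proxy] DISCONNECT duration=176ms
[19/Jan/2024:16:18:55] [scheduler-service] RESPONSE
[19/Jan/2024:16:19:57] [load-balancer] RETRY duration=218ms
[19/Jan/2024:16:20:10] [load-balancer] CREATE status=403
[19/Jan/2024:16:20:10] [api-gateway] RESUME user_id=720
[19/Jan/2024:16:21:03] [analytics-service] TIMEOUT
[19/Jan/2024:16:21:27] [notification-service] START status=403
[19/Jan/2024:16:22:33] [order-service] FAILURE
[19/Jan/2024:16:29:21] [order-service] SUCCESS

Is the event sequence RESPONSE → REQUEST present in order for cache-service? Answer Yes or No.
No

To verify sequence order:

1. Find all events in sequence RESPONSE → REQUEST for cache-service
2. Extract their timestamps
3. Check if timestamps are in ascending order
4. Result: No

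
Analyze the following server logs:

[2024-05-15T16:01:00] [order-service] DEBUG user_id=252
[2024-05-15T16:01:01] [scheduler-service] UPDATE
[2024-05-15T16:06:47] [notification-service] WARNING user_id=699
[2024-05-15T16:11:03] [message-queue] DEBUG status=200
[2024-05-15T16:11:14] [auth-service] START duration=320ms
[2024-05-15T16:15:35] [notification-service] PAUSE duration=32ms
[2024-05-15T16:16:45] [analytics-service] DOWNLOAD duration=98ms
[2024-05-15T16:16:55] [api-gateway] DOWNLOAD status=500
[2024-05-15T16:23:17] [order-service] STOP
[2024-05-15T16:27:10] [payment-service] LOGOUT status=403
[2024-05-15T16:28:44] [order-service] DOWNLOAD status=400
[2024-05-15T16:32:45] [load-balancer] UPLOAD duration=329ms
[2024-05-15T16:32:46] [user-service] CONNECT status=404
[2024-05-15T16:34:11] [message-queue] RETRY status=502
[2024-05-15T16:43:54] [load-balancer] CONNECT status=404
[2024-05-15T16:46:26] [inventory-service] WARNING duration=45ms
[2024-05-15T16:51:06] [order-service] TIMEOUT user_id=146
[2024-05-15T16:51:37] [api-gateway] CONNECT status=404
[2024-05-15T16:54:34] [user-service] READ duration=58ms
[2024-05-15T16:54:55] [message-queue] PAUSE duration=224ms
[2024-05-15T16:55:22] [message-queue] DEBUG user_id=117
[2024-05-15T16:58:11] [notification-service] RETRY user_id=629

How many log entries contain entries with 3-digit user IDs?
5

To find matching entries:

1. Pattern to match: entries with 3-digit user IDs
2. Scan each log entry for the pattern
3. Count matches: 5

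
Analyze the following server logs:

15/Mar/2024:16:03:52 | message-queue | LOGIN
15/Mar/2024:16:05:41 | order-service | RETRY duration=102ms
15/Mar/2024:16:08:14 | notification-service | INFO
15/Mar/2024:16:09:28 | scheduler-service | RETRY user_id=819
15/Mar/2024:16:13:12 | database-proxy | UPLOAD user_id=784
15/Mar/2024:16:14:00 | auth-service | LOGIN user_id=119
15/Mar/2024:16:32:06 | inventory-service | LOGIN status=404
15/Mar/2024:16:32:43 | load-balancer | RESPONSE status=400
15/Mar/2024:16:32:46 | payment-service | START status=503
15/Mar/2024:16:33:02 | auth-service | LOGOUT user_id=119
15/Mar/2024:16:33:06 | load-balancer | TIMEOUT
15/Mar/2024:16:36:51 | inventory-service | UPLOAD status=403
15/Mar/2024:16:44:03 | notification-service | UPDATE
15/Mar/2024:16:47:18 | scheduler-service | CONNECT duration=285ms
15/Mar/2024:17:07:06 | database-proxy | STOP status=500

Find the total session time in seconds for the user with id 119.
1142

To calculate session duration:

1. Find LOGIN event for user_id=119: 15/Mar/2024:16:14:00
2. Find LOGOUT event for user_id=119: 15/Mar/2024:16:33:02
3. Session duration: 15/Mar/2024:16:33:02 - 15/Mar/2024:16:14:00 = 1142 seconds (19 minutes)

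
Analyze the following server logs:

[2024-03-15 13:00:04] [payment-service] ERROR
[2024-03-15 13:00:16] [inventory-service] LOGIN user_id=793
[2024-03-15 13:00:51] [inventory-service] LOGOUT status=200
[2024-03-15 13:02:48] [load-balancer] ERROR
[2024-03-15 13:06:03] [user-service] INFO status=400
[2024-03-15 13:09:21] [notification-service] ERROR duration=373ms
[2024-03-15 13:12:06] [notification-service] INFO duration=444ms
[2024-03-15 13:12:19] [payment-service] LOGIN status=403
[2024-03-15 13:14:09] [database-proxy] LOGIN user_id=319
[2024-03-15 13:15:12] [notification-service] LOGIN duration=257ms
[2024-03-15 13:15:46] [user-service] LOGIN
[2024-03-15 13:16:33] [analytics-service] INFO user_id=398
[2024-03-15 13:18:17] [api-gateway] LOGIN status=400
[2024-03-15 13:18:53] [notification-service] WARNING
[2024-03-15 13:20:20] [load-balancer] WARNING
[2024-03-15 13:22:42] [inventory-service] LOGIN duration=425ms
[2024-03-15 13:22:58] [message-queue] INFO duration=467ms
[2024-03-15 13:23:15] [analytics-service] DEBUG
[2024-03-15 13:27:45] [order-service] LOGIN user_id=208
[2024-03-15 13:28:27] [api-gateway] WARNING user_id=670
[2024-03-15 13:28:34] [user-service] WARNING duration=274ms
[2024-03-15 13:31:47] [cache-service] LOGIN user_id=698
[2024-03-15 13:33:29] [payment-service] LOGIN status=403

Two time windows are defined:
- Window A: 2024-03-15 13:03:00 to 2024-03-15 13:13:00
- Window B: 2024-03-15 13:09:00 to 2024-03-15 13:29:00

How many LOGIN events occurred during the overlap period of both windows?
1

To find overlap events:

1. Window A: 2024-03-15 13:03:00 to 2024-03-15 13:13:00
2. Window B: 2024-03-15 13:09:00 to 2024-03-15 13:29:00
3. Overlap period: 2024-03-15 13:09:00 to 2024-03-15 13:13:00
4. Count LOGIN events in overlap: 1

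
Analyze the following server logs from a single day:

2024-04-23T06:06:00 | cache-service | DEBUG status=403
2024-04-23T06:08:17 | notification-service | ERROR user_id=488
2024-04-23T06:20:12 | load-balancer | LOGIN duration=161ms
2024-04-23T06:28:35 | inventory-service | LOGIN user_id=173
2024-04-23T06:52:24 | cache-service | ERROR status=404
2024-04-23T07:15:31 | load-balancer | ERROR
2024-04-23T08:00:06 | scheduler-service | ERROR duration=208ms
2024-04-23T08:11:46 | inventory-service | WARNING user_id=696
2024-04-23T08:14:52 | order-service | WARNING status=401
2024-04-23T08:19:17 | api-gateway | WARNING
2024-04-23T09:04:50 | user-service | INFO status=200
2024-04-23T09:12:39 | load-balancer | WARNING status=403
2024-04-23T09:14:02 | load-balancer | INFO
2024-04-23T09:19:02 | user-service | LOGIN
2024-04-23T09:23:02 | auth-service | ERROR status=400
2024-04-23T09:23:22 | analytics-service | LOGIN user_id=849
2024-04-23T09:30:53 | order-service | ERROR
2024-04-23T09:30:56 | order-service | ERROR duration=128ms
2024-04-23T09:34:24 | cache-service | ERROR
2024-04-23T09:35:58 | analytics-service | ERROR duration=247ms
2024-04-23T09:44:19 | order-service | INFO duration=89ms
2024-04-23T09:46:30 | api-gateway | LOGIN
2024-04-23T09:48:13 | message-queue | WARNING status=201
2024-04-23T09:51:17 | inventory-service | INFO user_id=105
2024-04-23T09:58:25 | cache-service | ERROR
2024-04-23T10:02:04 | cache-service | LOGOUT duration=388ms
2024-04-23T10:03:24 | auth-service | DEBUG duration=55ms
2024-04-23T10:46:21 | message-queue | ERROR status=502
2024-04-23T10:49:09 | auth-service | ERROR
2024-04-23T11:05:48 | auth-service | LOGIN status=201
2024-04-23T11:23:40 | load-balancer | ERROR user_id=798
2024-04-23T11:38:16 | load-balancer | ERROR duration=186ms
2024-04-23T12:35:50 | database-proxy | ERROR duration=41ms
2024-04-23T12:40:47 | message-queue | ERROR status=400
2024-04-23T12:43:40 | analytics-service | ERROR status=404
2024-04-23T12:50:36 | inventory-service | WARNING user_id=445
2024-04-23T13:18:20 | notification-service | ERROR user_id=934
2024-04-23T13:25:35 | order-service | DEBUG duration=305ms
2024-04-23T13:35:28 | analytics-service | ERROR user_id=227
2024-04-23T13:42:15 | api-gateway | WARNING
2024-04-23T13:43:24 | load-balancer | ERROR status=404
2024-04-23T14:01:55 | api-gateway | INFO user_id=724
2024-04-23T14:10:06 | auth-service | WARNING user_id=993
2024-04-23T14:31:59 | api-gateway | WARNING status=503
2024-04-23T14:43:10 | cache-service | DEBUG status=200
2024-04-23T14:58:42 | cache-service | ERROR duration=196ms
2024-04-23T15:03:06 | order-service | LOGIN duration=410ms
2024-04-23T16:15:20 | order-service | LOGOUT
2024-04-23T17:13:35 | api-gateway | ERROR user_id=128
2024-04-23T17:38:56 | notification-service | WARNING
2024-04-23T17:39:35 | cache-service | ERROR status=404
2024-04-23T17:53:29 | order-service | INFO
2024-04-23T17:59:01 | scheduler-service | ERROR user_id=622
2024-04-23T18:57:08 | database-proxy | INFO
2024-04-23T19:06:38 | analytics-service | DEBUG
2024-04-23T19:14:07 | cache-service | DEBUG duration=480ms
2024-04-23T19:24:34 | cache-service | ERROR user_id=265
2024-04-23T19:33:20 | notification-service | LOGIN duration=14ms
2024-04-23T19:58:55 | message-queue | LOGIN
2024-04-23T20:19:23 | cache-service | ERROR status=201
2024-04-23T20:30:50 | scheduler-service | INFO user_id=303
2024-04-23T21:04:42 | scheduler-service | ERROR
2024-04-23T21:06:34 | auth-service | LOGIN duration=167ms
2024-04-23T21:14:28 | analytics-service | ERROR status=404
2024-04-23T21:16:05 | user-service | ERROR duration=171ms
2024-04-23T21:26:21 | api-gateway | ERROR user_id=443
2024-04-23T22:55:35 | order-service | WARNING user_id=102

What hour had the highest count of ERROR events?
9

To find the peak hour:

1. Group all ERROR events by hour
2. Count events in each hour
3. Find hour with maximum count
4. Peak hour: 9 (with 6 events)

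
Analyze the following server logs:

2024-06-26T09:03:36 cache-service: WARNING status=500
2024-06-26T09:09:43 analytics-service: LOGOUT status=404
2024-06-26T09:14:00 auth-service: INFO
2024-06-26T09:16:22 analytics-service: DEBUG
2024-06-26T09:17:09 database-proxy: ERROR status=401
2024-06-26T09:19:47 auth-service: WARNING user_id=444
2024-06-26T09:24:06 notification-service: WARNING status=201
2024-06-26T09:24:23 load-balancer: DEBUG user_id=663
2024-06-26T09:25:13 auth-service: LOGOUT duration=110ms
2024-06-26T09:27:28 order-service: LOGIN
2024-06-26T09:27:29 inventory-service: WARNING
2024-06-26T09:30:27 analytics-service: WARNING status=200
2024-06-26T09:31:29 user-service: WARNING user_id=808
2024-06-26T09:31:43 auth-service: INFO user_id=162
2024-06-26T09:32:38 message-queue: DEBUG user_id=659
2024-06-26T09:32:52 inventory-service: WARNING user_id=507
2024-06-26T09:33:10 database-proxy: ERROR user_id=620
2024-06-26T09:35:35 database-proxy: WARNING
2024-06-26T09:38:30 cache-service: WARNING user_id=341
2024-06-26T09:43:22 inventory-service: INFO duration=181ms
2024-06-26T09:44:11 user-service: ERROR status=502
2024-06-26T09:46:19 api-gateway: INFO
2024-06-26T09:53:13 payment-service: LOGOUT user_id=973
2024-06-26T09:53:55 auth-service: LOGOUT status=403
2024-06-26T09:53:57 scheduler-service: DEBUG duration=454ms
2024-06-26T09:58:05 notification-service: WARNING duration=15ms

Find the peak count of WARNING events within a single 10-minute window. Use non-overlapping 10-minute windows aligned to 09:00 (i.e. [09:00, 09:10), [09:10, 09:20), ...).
5

To find the burst window:

1. Divide the log period into non-overlapping 10-minute windows starting at 09:00
2. Count WARNING events in each window
3. Find the window with maximum count
4. Maximum events in a window: 5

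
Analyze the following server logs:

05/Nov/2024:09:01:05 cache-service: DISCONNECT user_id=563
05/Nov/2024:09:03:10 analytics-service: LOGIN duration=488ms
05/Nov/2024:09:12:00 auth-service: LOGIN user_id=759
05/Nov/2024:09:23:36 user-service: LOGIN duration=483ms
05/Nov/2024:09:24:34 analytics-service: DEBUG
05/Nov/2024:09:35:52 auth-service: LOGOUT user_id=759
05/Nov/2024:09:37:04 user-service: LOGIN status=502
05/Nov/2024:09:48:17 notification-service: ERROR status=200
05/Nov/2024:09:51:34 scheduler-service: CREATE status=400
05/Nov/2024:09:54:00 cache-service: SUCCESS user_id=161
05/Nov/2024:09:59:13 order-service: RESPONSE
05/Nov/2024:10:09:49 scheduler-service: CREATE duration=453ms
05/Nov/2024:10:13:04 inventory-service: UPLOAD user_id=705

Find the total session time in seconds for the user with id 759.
1432

To calculate session duration:

1. Find LOGIN event for user_id=759: 05/Nov/2024:09:12:00
2. Find LOGOUT event for user_id=759: 05/Nov/2024:09:35:52
3. Session duration: 05/Nov/2024:09:35:52 - 05/Nov/2024:09:12:00 = 1432 seconds (23 minutes)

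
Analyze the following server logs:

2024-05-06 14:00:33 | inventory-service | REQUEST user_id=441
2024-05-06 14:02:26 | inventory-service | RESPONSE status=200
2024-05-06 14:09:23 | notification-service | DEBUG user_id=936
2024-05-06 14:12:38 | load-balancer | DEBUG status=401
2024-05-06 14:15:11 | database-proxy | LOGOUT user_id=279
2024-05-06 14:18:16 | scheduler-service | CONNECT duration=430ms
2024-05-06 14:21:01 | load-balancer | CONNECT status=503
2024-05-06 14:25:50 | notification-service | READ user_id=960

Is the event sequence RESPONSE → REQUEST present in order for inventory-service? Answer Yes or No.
No

To verify sequence order:

1. Find all events in sequence RESPONSE → REQUEST for inventory-service
2. Extract their timestamps
3. Check if timestamps are in ascending order
4. Result: No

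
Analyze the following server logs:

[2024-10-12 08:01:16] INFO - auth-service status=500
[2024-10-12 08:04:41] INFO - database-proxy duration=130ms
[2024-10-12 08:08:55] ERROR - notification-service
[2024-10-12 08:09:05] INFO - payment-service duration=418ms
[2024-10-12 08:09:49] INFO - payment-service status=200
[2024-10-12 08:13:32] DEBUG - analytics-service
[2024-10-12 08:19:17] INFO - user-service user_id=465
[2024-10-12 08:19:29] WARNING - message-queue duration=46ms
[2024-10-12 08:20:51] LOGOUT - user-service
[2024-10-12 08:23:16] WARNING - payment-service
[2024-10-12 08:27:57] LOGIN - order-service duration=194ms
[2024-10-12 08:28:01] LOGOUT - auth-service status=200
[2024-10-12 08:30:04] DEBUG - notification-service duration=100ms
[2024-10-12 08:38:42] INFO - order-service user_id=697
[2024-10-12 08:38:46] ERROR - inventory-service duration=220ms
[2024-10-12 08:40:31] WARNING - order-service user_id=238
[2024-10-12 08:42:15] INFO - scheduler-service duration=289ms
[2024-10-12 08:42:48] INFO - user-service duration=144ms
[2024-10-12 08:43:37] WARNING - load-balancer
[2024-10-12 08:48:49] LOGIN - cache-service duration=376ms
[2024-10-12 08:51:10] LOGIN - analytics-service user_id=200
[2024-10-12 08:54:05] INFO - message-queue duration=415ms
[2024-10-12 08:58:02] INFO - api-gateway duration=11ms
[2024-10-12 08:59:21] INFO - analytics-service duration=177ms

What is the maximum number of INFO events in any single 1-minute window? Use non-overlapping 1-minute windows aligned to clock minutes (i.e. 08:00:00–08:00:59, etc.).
2

To find the burst window:

1. Divide the log period into non-overlapping 1-minute windows starting at 08:00
2. Count INFO events in each window
3. Find the window with maximum count
4. Maximum events in a window: 2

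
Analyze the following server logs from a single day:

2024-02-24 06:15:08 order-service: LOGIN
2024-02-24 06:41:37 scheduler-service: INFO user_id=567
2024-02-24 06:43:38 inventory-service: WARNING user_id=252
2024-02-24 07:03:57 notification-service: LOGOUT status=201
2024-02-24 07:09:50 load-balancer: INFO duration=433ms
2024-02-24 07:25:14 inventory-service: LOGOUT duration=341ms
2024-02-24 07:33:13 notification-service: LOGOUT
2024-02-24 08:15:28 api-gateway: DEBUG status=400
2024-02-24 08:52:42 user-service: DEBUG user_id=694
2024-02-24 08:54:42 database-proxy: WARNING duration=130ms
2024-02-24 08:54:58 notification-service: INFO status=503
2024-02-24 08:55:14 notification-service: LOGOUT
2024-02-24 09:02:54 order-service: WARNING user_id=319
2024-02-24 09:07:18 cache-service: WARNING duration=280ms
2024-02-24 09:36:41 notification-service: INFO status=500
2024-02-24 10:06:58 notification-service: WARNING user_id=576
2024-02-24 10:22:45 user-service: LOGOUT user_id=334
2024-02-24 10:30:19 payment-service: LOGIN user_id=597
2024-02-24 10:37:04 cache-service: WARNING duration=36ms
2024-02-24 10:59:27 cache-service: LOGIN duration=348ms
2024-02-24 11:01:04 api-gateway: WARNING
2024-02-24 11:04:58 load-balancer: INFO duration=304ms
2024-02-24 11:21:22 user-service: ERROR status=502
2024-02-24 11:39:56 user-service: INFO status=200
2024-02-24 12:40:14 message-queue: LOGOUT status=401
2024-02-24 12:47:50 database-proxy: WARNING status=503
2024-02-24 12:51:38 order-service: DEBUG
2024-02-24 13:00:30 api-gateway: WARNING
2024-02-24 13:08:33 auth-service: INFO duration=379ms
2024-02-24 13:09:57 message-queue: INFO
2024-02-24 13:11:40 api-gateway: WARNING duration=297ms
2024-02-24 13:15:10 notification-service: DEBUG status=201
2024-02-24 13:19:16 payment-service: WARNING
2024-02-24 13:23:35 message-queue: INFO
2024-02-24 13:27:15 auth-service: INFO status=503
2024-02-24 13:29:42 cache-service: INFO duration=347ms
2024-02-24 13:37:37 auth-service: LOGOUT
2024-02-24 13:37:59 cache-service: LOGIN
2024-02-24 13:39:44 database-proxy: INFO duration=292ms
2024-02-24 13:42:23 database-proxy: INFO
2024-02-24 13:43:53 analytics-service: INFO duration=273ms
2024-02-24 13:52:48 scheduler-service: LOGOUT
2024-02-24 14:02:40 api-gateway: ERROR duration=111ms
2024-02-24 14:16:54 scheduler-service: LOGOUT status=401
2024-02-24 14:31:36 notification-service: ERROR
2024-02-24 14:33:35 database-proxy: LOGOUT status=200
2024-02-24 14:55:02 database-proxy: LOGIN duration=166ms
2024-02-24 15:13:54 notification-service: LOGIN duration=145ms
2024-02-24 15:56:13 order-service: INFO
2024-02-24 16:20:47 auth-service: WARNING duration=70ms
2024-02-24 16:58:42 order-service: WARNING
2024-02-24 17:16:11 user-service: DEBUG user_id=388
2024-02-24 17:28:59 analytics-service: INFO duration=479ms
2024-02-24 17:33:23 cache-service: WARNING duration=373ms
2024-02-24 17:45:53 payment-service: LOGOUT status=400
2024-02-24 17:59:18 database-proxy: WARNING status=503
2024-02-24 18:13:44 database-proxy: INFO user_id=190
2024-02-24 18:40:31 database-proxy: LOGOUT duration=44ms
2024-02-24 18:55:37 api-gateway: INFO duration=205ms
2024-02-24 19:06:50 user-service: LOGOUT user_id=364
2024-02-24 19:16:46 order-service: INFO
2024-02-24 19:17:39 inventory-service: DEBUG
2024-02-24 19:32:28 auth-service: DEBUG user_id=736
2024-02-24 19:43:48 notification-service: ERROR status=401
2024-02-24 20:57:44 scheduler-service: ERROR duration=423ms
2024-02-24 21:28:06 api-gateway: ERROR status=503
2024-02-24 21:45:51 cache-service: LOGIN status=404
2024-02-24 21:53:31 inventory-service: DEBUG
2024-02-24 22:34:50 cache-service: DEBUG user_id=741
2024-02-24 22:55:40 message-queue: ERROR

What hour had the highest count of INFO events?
13

To find the peak hour:

1. Group all INFO events by hour
2. Count events in each hour
3. Find hour with maximum count
4. Peak hour: 13 (with 8 events)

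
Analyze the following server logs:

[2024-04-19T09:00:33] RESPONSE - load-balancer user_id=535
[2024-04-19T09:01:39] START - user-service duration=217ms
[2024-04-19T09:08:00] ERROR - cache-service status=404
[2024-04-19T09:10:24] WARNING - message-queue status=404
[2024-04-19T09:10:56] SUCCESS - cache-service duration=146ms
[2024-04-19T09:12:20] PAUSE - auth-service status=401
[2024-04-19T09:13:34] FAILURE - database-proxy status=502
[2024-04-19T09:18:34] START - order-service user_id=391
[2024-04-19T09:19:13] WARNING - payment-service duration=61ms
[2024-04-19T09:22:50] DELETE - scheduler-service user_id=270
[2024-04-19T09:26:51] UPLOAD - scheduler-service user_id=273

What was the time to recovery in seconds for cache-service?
176

To calculate recovery time:

1. Find ERROR event for cache-service: 2024-04-19T09:08:00
2. Find next SUCCESS event for cache-service: 2024-04-19T09:10:56
3. Recovery time: 2024-04-19T09:10:56 - 2024-04-19T09:08:00 = 176 seconds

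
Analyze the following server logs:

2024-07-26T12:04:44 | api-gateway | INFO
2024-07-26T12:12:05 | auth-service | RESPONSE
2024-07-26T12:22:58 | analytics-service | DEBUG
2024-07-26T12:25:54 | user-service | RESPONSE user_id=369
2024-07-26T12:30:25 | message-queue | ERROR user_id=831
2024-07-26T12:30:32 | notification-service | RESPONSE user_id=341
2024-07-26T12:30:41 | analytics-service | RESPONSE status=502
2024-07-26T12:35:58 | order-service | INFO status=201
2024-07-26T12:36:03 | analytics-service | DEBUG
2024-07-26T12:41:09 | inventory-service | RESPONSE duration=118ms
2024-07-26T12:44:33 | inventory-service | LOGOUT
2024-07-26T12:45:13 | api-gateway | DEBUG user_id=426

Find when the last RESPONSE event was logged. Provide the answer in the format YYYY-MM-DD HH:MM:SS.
2024-07-26 12:41:09

To find the last event:

1. Filter for all RESPONSE events
2. Sort by timestamp
3. Select the last one
4. Timestamp: 2024-07-26 12:41:09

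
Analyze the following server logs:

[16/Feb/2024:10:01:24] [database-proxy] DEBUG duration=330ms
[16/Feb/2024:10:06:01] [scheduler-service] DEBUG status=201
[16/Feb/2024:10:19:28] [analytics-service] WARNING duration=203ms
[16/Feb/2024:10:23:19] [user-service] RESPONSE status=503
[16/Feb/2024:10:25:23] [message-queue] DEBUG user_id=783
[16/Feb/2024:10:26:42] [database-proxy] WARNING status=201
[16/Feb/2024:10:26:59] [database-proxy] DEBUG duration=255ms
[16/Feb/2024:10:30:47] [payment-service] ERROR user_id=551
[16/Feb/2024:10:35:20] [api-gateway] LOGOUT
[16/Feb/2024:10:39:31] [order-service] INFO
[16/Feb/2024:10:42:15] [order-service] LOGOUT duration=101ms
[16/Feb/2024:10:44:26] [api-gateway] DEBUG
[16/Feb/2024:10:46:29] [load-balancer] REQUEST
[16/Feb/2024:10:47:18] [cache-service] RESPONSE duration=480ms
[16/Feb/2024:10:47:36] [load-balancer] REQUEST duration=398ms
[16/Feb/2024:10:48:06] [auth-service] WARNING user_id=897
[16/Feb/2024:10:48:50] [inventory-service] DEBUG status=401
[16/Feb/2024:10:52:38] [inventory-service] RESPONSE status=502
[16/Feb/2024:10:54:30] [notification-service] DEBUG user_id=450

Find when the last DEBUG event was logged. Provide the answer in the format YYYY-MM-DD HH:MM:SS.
2024-02-16 10:54:30

To find the last event:

1. Filter for all DEBUG events
2. Sort by timestamp
3. Select the last one
4. Timestamp: 2024-02-16 10:54:30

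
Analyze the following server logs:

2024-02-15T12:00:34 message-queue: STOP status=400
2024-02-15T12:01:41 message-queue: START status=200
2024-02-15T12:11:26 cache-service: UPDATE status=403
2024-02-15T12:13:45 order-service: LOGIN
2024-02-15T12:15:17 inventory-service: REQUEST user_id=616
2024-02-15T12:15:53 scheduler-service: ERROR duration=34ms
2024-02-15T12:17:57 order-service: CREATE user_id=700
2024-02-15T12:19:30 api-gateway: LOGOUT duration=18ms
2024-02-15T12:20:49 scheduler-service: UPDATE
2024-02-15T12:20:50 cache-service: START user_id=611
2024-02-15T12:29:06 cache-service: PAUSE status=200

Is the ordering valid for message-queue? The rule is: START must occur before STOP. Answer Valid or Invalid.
Invalid

To validate ordering:

1. Required order: START → STOP
2. Rule: START must occur before STOP
3. Check actual order of events for message-queue
4. Result: Invalid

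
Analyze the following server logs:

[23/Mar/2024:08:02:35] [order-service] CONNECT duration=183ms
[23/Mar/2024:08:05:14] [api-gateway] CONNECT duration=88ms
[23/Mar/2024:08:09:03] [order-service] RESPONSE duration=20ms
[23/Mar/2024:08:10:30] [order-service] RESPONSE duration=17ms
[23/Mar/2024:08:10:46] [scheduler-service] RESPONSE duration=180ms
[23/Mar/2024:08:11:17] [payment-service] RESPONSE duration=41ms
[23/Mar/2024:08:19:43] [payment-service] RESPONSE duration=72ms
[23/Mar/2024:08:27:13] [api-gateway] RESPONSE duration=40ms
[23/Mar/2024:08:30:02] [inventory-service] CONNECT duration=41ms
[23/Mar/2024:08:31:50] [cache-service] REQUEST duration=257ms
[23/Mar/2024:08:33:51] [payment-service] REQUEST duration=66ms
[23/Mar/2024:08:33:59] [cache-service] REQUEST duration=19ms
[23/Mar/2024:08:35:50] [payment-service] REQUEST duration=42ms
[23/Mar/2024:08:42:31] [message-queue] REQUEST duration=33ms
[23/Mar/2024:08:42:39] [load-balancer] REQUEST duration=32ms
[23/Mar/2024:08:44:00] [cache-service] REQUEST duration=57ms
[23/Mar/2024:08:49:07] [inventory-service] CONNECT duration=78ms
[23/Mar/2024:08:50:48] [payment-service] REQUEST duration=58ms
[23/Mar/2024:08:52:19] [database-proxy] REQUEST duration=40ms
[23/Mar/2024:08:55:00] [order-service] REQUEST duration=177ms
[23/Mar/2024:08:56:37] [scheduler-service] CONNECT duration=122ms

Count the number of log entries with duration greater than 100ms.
5

To count timeouts:

1. Threshold: 100ms
2. Extract duration from each log entry
3. Count entries where duration > 100
4. Timeout count: 5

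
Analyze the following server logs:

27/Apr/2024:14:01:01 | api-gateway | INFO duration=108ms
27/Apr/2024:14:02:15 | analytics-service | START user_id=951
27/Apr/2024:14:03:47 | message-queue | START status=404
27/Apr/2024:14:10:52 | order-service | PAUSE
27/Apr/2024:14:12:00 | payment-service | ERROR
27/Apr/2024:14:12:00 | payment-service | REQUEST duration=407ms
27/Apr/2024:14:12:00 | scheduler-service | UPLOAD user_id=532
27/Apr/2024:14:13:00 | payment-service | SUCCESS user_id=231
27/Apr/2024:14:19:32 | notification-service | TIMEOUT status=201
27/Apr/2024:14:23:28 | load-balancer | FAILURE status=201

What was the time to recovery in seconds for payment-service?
60

To calculate recovery time:

1. Find ERROR event for payment-service: 27/Apr/2024:14:12:00
2. Find next SUCCESS event for payment-service: 27/Apr/2024:14:13:00
3. Recovery time: 27/Apr/2024:14:13:00 - 27/Apr/2024:14:12:00 = 60 seconds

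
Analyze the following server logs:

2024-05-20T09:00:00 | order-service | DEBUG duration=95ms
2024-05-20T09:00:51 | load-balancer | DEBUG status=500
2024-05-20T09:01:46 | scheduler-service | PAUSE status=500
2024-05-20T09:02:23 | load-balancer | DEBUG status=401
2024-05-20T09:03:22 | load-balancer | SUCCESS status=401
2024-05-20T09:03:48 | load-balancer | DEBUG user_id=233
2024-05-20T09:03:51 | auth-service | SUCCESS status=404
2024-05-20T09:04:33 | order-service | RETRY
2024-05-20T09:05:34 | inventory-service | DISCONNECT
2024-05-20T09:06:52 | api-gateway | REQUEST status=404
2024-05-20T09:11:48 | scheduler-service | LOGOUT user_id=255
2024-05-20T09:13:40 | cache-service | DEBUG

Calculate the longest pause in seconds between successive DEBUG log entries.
592

To find the longest gap:

1. Extract all DEBUG events in chronological order
2. Calculate time differences between consecutive events
3. Find the maximum difference
4. Longest gap: 592 seconds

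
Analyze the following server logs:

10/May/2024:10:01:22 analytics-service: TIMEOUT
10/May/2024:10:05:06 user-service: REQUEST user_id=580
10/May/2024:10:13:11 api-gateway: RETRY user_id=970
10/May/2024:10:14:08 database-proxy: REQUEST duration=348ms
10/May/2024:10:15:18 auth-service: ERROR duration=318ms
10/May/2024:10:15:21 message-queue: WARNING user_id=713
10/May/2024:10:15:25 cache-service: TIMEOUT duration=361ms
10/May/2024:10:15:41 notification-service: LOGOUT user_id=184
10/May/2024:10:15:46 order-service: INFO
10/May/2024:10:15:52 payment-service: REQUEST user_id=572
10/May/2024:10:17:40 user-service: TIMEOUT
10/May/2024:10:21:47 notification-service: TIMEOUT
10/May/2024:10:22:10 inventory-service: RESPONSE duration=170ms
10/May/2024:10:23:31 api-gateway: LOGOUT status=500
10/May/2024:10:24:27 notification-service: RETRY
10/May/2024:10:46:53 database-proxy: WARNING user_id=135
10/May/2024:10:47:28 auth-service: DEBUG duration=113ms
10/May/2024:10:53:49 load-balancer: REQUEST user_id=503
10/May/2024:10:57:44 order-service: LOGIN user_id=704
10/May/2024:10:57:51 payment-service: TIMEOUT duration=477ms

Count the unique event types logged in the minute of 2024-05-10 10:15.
6

To count unique event types:

1. Filter events in the minute starting at 2024-05-10 10:15
2. Extract event types from matching entries
3. Count unique types: 6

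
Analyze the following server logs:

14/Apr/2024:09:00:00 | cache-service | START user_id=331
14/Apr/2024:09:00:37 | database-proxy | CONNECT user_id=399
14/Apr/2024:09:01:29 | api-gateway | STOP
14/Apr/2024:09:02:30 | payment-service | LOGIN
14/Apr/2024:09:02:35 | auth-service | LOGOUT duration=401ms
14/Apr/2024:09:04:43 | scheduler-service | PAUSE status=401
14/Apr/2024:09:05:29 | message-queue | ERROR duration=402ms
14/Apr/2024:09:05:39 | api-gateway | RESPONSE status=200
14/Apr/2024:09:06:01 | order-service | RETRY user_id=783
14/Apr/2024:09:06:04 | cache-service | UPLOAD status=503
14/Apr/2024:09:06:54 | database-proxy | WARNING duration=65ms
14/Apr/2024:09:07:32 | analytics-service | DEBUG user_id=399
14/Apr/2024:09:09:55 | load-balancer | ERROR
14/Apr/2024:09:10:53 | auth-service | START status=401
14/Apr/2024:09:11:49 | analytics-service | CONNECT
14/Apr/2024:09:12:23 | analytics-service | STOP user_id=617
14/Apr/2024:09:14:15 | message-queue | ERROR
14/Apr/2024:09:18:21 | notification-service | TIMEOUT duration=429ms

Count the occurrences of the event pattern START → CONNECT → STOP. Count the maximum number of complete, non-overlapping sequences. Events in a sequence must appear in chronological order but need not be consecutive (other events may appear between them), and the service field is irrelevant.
2

To count sequences:

1. Look for pattern: START → CONNECT → STOP
2. Greedily scan the log in chronological order, matching each sequence element in turn (ignoring service)
3. Each time the full pattern completes, increment the count and restart matching from the next event
4. Complete non-overlapping sequences found: 2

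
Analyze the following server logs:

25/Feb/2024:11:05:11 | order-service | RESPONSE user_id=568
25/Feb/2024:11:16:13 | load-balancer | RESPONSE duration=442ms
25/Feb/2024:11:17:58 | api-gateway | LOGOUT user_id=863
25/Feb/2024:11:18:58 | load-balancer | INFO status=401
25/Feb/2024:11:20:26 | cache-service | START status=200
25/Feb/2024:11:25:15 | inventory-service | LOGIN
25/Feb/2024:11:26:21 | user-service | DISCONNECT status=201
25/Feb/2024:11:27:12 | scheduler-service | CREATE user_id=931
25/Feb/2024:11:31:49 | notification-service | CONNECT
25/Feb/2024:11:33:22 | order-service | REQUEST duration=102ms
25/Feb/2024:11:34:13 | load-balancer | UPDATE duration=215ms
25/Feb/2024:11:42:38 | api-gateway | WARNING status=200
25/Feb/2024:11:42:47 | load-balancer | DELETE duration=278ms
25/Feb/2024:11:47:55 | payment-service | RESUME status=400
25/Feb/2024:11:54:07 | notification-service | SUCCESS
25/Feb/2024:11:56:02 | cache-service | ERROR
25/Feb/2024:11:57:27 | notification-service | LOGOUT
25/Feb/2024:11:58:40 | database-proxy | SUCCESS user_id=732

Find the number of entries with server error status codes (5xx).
0

To find matching entries:

1. Pattern to match: server error status codes (5xx)
2. Scan each log entry for the pattern
3. Count matches: 0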